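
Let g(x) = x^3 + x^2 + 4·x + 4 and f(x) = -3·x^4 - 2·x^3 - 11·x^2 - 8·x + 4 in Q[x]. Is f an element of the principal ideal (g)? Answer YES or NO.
YES

In Q[x] the ideal (g) consists of all multiples of g, so f ∈ (g) iff g | f, i.e. iff the remainder of f on division by g is 0. Divide f by g (g is monic, so eliminate the leading term of the running remainder at each step):
  leading term -3·x^4: subtract (-3·x)·g(x) = -3·x^4 - 3·x^3 - 12·x^2 - 12·x, leaving x^3 + x^2 + 4·x + 4
  leading term x^3: subtract (1)·g(x) = x^3 + x^2 + 4·x + 4, leaving 0
The remainder is 0, so f(x) = g(x) · h(x) with h(x) = 1 - 3·x. Hence g | f, i.e. f ∈ (g).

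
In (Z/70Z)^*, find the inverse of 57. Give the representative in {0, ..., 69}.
Apply the extended Euclidean algorithm to (70, 57), tracking rows (r, s, t) with s·70 + t·57 = r. Each division r_prev = q·r_cur + r_new produces the new row as (previous row) − q·(current row):
  row A: (70, 1, 0)   [1·70 + 0·57 = 70]
  row B: (57, 0, 1)   [0·70 + 1·57 = 57]
  70 = 1·57 + 13   → row C = row A − 1·row B = (13, 1, −1)   [check: 1·70 − 1·57 = 13]
  57 = 4·13 + 5   → row D = row B − 4·row C = (5, −4, 5)   [check: −4·70 + 5·57 = 5]
  13 = 2·5 + 3   → row E = row C − 2·row D = (3, 9, −11)   [check: 9·70 − 11·57 = 3]
  5 = 1·3 + 2   → row F = row D − 1·row E = (2, −13, 16)   [check: −13·70 + 16·57 = 2]
  3 = 1·2 + 1   → row G = row E − 1·row F = (1, 22, −27)   [check: 22·70 − 27·57 = 1]
  2 = 2·1 + 0   → remainder 0, stop. gcd = 1 (last nonzero row G).
The gcd is 1, so 57 is invertible mod 70. The last nonzero row gives 22·70 − 27·57 = 1, so t = −27. So 57^(−1) ≡ −27 ≡ 43 (mod 70). Verify: 57 · 43 = 2451 ≡ 1 (mod 70). ✓

Final answer: 57^(−1) ≡ 43 (mod 70)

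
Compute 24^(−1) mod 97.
Apply the extended Euclidean algorithm to (97, 24), tracking rows (r, s, t) with s·97 + t·24 = r. Each division r_prev = q·r_cur + r_new produces the new row as (previous row) − q·(current row):
  row A: (97, 1, 0)   [1·97 + 0·24 = 97]
  row B: (24, 0, 1)   [0·97 + 1·24 = 24]
  97 = 4·24 + 1   → row C = row A − 4·row B = (1, 1, −4)   [check: 1·97 − 4·24 = 1]
  24 = 24·1 + 0   → remainder 0, stop. gcd = 1 (last nonzero row C).
The gcd is 1, so 24 is invertible mod 97. The last nonzero row gives 1·97 − 4·24 = 1, so t = −4. So 24^(−1) ≡ −4 ≡ 93 (mod 97). Verify: 24 · 93 = 2232 ≡ 1 (mod 97). ✓

Final answer: 24^(−1) ≡ 93 (mod 97)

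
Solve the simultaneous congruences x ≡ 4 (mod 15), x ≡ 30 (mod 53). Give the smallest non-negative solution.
The moduli 15, 53 are pairwise coprime, so by the CRT there is a unique solution mod 15·53 = 795.
Solve by successive substitution. Start with x ≡ 4 (mod 15).
  Combine with x ≡ 30 (mod 53): write x = 4 + 15·t and require 4 + 15·t ≡ 30 (mod 53), i.e. 15·t ≡ 30 − 4 ≡ 26 (mod 53). Since 15^(−1) ≡ 46 (mod 53), t ≡ 46·26 ≡ 30 (mod 53). So x ≡ 4 + 15·30 = 454 (mod 795).
Unique solution in [0, 795): x = 454.

Final answer: x ≡ 454 (mod 795); the representative in [0, 795) is 454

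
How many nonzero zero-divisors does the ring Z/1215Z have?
In Z/1215Z each nonzero element is either a unit (gcd with 1215 is 1) or a zero-divisor (gcd > 1). The number of units is φ(1215): factorise 1215 = 3^5 · 5, so φ(1215) = (3^5 − 3^4) · (5 − 1) = 162 · 4 = 648. The nonzero elements number 1215 − 1 = 1214. Hence the nonzero zero-divisors number 1214 − 648 = 566.

Final answer: Z/1215Z has 566 nonzero zero-divisors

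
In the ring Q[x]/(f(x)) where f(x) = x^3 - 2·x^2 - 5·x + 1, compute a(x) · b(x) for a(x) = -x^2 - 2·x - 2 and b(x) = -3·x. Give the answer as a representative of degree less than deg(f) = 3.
First multiply in Q[x] without reducing: a · b = 3·x^3 + 6·x^2 + 6·x. Now divide by f(x) = x^3 - 2·x^2 - 5·x + 1, eliminating the leading term at each step:
  leading term 3·x^3: subtract (3)·f(x) = 3·x^3 - 6·x^2 - 15·x + 3, leaving 12·x^2 + 21·x - 3
The degree is now < 3, so this is the remainder. Hence a · b ≡ 12·x^2 + 21·x - 3 in Q[x]/(f).

Final answer: a · b ≡ 12·x^2 + 21·x - 3 (mod f(x))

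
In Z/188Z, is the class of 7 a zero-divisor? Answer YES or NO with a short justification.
NO

gcd(7, 188) = 1, so 7 is a unit in Z/188Z (it has a multiplicative inverse). A unit cannot be a zero-divisor: if 7·b ≡ 0 then multiplying both sides by 7^(−1) gives b ≡ 0. So 7 is not a zero-divisor.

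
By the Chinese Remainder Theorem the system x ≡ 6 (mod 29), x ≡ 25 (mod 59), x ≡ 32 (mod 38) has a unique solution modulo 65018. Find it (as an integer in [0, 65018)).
x ≡ 43390 (mod 65018); the representative in [0, 65018) is 43390

The moduli 29, 59, 38 are pairwise coprime, so by the CRT there is a unique solution mod 29·59·38 = 65018.
Solve by successive substitution. Start with x ≡ 6 (mod 29).
  Combine with x ≡ 25 (mod 59): write x = 6 + 29·t and require 6 + 29·t ≡ 25 (mod 59), i.e. 29·t ≡ 25 − 6 ≡ 19 (mod 59). Since 29^(−1) ≡ 57 (mod 59), t ≡ 57·19 ≡ 21 (mod 59). So x ≡ 6 + 29·21 = 615 (mod 1711).
  Combine with x ≡ 32 (mod 38): write x = 615 + 1711·t and require 615 + 1711·t ≡ 32 (mod 38), i.e. 1711·t ≡ 32 − 615 ≡ 25 (mod 38). Since 1711^(−1) ≡ 1 (mod 38) (1711 ≡ 1 (mod 38)), t ≡ 1·25 ≡ 25 (mod 38). So x ≡ 615 + 1711·25 = 43390 (mod 65018).
Unique solution in [0, 65018): x = 43390.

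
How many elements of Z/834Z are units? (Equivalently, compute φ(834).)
An element a ∈ Z/834Z is a unit iff gcd(a, 834) = 1, so the number of units is φ(834). φ is multiplicative, with φ(p^e) = p^e − p^(e−1). Factorise 834 = 2 · 3 · 139. Then
  φ(834) = (2 − 1) · (3 − 1) · (139 − 1) = 1 · 2 · 138 = 276.

Final answer: Z/834Z has φ(834) = 276 units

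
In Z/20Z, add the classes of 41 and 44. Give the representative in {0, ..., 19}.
5

Reduce the summands first: 41 ≡ 1, 44 ≡ 4 (mod 20), so 41 + 44 ≡ 1 + 4 (mod 20). 1 + 4 = 5; 5 = 0·20 + 5, so (41 + 44) mod 20 = 5.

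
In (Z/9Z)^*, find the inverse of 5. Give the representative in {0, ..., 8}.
Apply the extended Euclidean algorithm to (9, 5), tracking rows (r, s, t) with s·9 + t·5 = r. Each division r_prev = q·r_cur + r_new produces the new row as (previous row) − q·(current row):
  row A: (9, 1, 0)   [1·9 + 0·5 = 9]
  row B: (5, 0, 1)   [0·9 + 1·5 = 5]
  9 = 1·5 + 4   → row C = row A − 1·row B = (4, 1, −1)   [check: 1·9 − 1·5 = 4]
  5 = 1·4 + 1   → row D = row B − 1·row C = (1, −1, 2)   [check: −1·9 + 2·5 = 1]
  4 = 4·1 + 0   → remainder 0, stop. gcd = 1 (last nonzero row D).
The gcd is 1, so 5 is invertible mod 9. The last nonzero row gives −1·9 + 2·5 = 1, so t = 2. So 5^(−1) ≡ 2 (mod 9). Verify: 5 · 2 = 10 ≡ 1 (mod 9). ✓

Final answer: 5^(−1) ≡ 2 (mod 9)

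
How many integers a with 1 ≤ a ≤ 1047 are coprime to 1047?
696

The number of a ∈ {1, ..., 1047} with gcd(a, 1047) = 1 is by definition Euler's totient φ(1047). φ is multiplicative, with φ(p^e) = p^e − p^(e−1). Factorise 1047 = 3 · 349. Then
  φ(1047) = (3 − 1) · (349 − 1) = 2 · 348 = 696.
So there are 696 such integers.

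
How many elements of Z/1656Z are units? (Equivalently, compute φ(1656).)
An element a ∈ Z/1656Z is a unit iff gcd(a, 1656) = 1, so the number of units is φ(1656). φ is multiplicative, with φ(p^e) = p^e − p^(e−1). Factorise 1656 = 2^3 · 3^2 · 23. Then
  φ(1656) = (2^3 − 2^2) · (3^2 − 3^1) · (23 − 1) = 4 · 6 · 22 = 528.

Final answer: Z/1656Z has φ(1656) = 528 units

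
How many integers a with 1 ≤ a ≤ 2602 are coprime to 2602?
The number of a ∈ {1, ..., 2602} with gcd(a, 2602) = 1 is by definition Euler's totient φ(2602). φ is multiplicative, with φ(p^e) = p^e − p^(e−1). Factorise 2602 = 2 · 1301. Then
  φ(2602) = (2 − 1) · (1301 − 1) = 1 · 1300 = 1300.
So there are 1300 such integers.

Final answer: 1300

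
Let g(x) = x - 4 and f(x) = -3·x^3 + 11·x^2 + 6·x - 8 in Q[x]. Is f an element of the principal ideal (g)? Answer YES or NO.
YES

In Q[x] the ideal (g) consists of all multiples of g, so f ∈ (g) iff g | f, i.e. iff the remainder of f on division by g is 0. Divide f by g (g is monic, so eliminate the leading term of the running remainder at each step):
  leading term -3·x^3: subtract (-3·x^2)·g(x) = -3·x^3 + 12·x^2, leaving -x^2 + 6·x - 8
  leading term -x^2: subtract (-x)·g(x) = -x^2 + 4·x, leaving 2·x - 8
  leading term 2·x: subtract (2)·g(x) = 2·x - 8, leaving 0
The remainder is 0, so f(x) = g(x) · h(x) with h(x) = -3·x^2 - x + 2. Hence g | f, i.e. f ∈ (g).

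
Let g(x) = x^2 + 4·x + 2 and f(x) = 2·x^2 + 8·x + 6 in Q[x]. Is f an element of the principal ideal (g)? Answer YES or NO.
NO

In Q[x] the ideal (g) consists of all multiples of g, so f ∈ (g) iff g | f, i.e. iff the remainder of f on division by g is 0. Divide f by g (g is monic, so eliminate the leading term of the running remainder at each step):
  leading term 2·x^2: subtract (2)·g(x) = 2·x^2 + 8·x + 4, leaving 2
The remainder r(x) = 2 ≠ 0 (and deg r < deg g), so g ∤ f, i.e. f ∉ (g).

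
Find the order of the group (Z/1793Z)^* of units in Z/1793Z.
|(Z/1793Z)^*| = 1620

(Z/1793Z)^* consists of the classes a with gcd(a, 1793) = 1, so its order is φ(1793). φ is multiplicative, with φ(p^e) = p^e − p^(e−1). Factorise 1793 = 11 · 163. Then
  φ(1793) = (11 − 1) · (163 − 1) = 10 · 162 = 1620.
Thus |(Z/1793Z)^*| = 1620.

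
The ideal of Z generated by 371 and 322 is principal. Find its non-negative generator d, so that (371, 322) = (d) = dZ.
(371, 322) = (7); d = 7

In the PID Z, (a, b) is generated by gcd(a, b). Compute gcd(371, 322) with the extended Euclidean algorithm, tracking rows (r, s, t) with s·371 + t·322 = r:
  row A: (371, 1, 0)   [1·371 + 0·322 = 371]
  row B: (322, 0, 1)   [0·371 + 1·322 = 322]
  371 = 1·322 + 49   → row C = row A − 1·row B = (49, 1, −1)   [check: 1·371 − 1·322 = 49]
  322 = 6·49 + 28   → row D = row B − 6·row C = (28, −6, 7)   [check: −6·371 + 7·322 = 28]
  49 = 1·28 + 21   → row E = row C − 1·row D = (21, 7, −8)   [check: 7·371 − 8·322 = 21]
  28 = 1·21 + 7   → row F = row D − 1·row E = (7, −13, 15)   [check: −13·371 + 15·322 = 7]
  21 = 3·7 + 0   → remainder 0, stop. gcd = 7 (last nonzero row F).
So gcd(371, 322) = 7, with Bézout identity −13·371 + 15·322 = 7. Containment (⊇): the Bézout identity exhibits 7 as an element of (371, 322), giving (7) ⊆ (371, 322). Containment (⊆): since 7 | 371 and 7 | 322 (371 = 7·53, 322 = 7·46), every Z-linear combination of 371 and 322 is divisible by 7, so (371, 322) ⊆ (7). Therefore (371, 322) = (7), d = 7.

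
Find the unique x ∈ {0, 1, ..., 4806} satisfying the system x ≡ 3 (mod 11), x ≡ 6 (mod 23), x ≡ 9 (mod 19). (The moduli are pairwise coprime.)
The moduli 11, 23, 19 are pairwise coprime, so by the CRT there is a unique solution mod 11·23·19 = 4807.
Solve by successive substitution. Start with x ≡ 3 (mod 11).
  Combine with x ≡ 6 (mod 23): write x = 3 + 11·t and require 3 + 11·t ≡ 6 (mod 23), i.e. 11·t ≡ 6 − 3 ≡ 3 (mod 23). Since 11^(−1) ≡ 21 (mod 23), t ≡ 21·3 ≡ 17 (mod 23). So x ≡ 3 + 11·17 = 190 (mod 253).
  Combine with x ≡ 9 (mod 19): write x = 190 + 253·t and require 190 + 253·t ≡ 9 (mod 19), i.e. 253·t ≡ 9 − 190 ≡ 9 (mod 19). Since 253^(−1) ≡ 16 (mod 19) (253 ≡ 6 (mod 19)), t ≡ 16·9 ≡ 11 (mod 19). So x ≡ 190 + 253·11 = 2973 (mod 4807).
Unique solution in [0, 4807): x = 2973.

Final answer: x ≡ 2973 (mod 4807); the representative in [0, 4807) is 2973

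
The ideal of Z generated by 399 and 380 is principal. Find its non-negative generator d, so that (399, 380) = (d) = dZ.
(399, 380) = (19); d = 19

In the PID Z, (a, b) is generated by gcd(a, b). Compute gcd(399, 380) with the extended Euclidean algorithm, tracking rows (r, s, t) with s·399 + t·380 = r:
  row A: (399, 1, 0)   [1·399 + 0·380 = 399]
  row B: (380, 0, 1)   [0·399 + 1·380 = 380]
  399 = 1·380 + 19   → row C = row A − 1·row B = (19, 1, −1)   [check: 1·399 − 1·380 = 19]
  380 = 20·19 + 0   → remainder 0, stop. gcd = 19 (last nonzero row C).
So gcd(399, 380) = 19, with Bézout identity 1·399 − 1·380 = 19. Containment (⊇): the Bézout identity exhibits 19 as an element of (399, 380), giving (19) ⊆ (399, 380). Containment (⊆): since 19 | 399 and 19 | 380 (399 = 19·21, 380 = 19·20), every Z-linear combination of 399 and 380 is divisible by 19, so (399, 380) ⊆ (19). Therefore (399, 380) = (19), d = 19.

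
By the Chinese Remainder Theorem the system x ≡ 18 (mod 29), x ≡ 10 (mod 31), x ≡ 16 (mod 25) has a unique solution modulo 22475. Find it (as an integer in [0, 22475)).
x ≡ 16316 (mod 22475); the representative in [0, 22475) is 16316

The moduli 29, 31, 25 are pairwise coprime, so by the CRT there is a unique solution mod 29·31·25 = 22475.
Solve by successive substitution. Start with x ≡ 18 (mod 29).
  Combine with x ≡ 10 (mod 31): write x = 18 + 29·t and require 18 + 29·t ≡ 10 (mod 31), i.e. 29·t ≡ 10 − 18 ≡ 23 (mod 31). Since 29^(−1) ≡ 15 (mod 31), t ≡ 15·23 ≡ 4 (mod 31). So x ≡ 18 + 29·4 = 134 (mod 899).
  Combine with x ≡ 16 (mod 25): write x = 134 + 899·t and require 134 + 899·t ≡ 16 (mod 25), i.e. 899·t ≡ 16 − 134 ≡ 7 (mod 25). Since 899^(−1) ≡ 24 (mod 25) (899 ≡ 24 (mod 25)), t ≡ 24·7 ≡ 18 (mod 25). So x ≡ 134 + 899·18 = 16316 (mod 22475).
Unique solution in [0, 22475): x = 16316.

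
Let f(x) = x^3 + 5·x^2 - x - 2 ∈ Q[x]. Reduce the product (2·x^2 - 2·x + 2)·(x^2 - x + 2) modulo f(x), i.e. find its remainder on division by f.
a · b ≡ 80·x^2 - 16·x - 24 (mod f(x))

First multiply in Q[x] without reducing: a · b = 2·x^4 - 4·x^3 + 8·x^2 - 6·x + 4. Now divide by f(x) = x^3 + 5·x^2 - x - 2, eliminating the leading term at each step:
  leading term 2·x^4: subtract (2·x)·f(x) = 2·x^4 + 10·x^3 - 2·x^2 - 4·x, leaving -14·x^3 + 10·x^2 - 2·x + 4
  leading term -14·x^3: subtract (-14)·f(x) = -14·x^3 - 70·x^2 + 14·x + 28, leaving 80·x^2 - 16·x - 24
The degree is now < 3, so this is the remainder. Hence a · b ≡ 80·x^2 - 16·x - 24 in Q[x]/(f).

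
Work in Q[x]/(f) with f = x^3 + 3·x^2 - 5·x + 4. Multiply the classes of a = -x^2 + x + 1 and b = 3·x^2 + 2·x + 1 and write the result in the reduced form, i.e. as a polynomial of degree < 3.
First multiply in Q[x] without reducing: a · b = -3·x^4 + x^3 + 4·x^2 + 3·x + 1. Now divide by f(x) = x^3 + 3·x^2 - 5·x + 4, eliminating the leading term at each step:
  leading term -3·x^4: subtract (-3·x)·f(x) = -3·x^4 - 9·x^3 + 15·x^2 - 12·x, leaving 10·x^3 - 11·x^2 + 15·x + 1
  leading term 10·x^3: subtract (10)·f(x) = 10·x^3 + 30·x^2 - 50·x + 40, leaving -41·x^2 + 65·x - 39
The degree is now < 3, so this is the remainder. Hence a · b ≡ -41·x^2 + 65·x - 39 in Q[x]/(f).

Final answer: a · b ≡ -41·x^2 + 65·x - 39 (mod f(x))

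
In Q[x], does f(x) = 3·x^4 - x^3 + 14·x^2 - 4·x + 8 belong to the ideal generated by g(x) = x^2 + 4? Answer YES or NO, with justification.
YES

In Q[x] the ideal (g) consists of all multiples of g, so f ∈ (g) iff g | f, i.e. iff the remainder of f on division by g is 0. Divide f by g (g is monic, so eliminate the leading term of the running remainder at each step):
  leading term 3·x^4: subtract (3·x^2)·g(x) = 3·x^4 + 12·x^2, leaving -x^3 + 2·x^2 - 4·x + 8
  leading term -x^3: subtract (-x)·g(x) = -x^3 - 4·x, leaving 2·x^2 + 8
  leading term 2·x^2: subtract (2)·g(x) = 2·x^2 + 8, leaving 0
The remainder is 0, so f(x) = g(x) · h(x) with h(x) = 3·x^2 - x + 2. Hence g | f, i.e. f ∈ (g).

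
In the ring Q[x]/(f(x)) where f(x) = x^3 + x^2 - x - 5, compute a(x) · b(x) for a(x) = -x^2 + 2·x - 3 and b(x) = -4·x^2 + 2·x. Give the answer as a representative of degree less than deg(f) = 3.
First multiply in Q[x] without reducing: a · b = 4·x^4 - 10·x^3 + 16·x^2 - 6·x. Now divide by f(x) = x^3 + x^2 - x - 5, eliminating the leading term at each step:
  leading term 4·x^4: subtract (4·x)·f(x) = 4·x^4 + 4·x^3 - 4·x^2 - 20·x, leaving -14·x^3 + 20·x^2 + 14·x
  leading term -14·x^3: subtract (-14)·f(x) = -14·x^3 - 14·x^2 + 14·x + 70, leaving 34·x^2 - 70
The degree is now < 3, so this is the remainder. Hence a · b ≡ 34·x^2 - 70 in Q[x]/(f).

Final answer: a · b ≡ 34·x^2 - 70 (mod f(x))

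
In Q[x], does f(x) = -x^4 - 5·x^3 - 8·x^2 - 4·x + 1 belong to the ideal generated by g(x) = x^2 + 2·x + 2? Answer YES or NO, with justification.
NO

In Q[x] the ideal (g) consists of all multiples of g, so f ∈ (g) iff g | f, i.e. iff the remainder of f on division by g is 0. Divide f by g (g is monic, so eliminate the leading term of the running remainder at each step):
  leading term -x^4: subtract (-x^2)·g(x) = -x^4 - 2·x^3 - 2·x^2, leaving -3·x^3 - 6·x^2 - 4·x + 1
  leading term -3·x^3: subtract (-3·x)·g(x) = -3·x^3 - 6·x^2 - 6·x, leaving 2·x + 1
The remainder r(x) = 2·x + 1 ≠ 0 (and deg r < deg g), so g ∤ f, i.e. f ∉ (g).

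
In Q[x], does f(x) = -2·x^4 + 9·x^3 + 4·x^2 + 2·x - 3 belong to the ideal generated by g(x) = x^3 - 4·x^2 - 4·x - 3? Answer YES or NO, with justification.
In Q[x] the ideal (g) consists of all multiples of g, so f ∈ (g) iff g | f, i.e. iff the remainder of f on division by g is 0. Divide f by g (g is monic, so eliminate the leading term of the running remainder at each step):
  leading term -2·x^4: subtract (-2·x)·g(x) = -2·x^4 + 8·x^3 + 8·x^2 + 6·x, leaving x^3 - 4·x^2 - 4·x - 3
  leading term x^3: subtract (1)·g(x) = x^3 - 4·x^2 - 4·x - 3, leaving 0
The remainder is 0, so f(x) = g(x) · h(x) with h(x) = 1 - 2·x. Hence g | f, i.e. f ∈ (g).

Final answer: YES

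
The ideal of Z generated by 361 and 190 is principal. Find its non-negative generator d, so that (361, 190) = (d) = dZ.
In the PID Z, (a, b) is generated by gcd(a, b). Compute gcd(361, 190) with the extended Euclidean algorithm, tracking rows (r, s, t) with s·361 + t·190 = r:
  row A: (361, 1, 0)   [1·361 + 0·190 = 361]
  row B: (190, 0, 1)   [0·361 + 1·190 = 190]
  361 = 1·190 + 171   → row C = row A − 1·row B = (171, 1, −1)   [check: 1·361 − 1·190 = 171]
  190 = 1·171 + 19   → row D = row B − 1·row C = (19, −1, 2)   [check: −1·361 + 2·190 = 19]
  171 = 9·19 + 0   → remainder 0, stop. gcd = 19 (last nonzero row D).
So gcd(361, 190) = 19, with Bézout identity −1·361 + 2·190 = 19. Containment (⊇): the Bézout identity exhibits 19 as an element of (361, 190), giving (19) ⊆ (361, 190). Containment (⊆): since 19 | 361 and 19 | 190 (361 = 19·19, 190 = 19·10), every Z-linear combination of 361 and 190 is divisible by 19, so (361, 190) ⊆ (19). Therefore (361, 190) = (19), d = 19.

Final answer: (361, 190) = (19); d = 19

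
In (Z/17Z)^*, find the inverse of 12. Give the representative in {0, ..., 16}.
Apply the extended Euclidean algorithm to (17, 12), tracking rows (r, s, t) with s·17 + t·12 = r. Each division r_prev = q·r_cur + r_new produces the new row as (previous row) − q·(current row):
  row A: (17, 1, 0)   [1·17 + 0·12 = 17]
  row B: (12, 0, 1)   [0·17 + 1·12 = 12]
  17 = 1·12 + 5   → row C = row A − 1·row B = (5, 1, −1)   [check: 1·17 − 1·12 = 5]
  12 = 2·5 + 2   → row D = row B − 2·row C = (2, −2, 3)   [check: −2·17 + 3·12 = 2]
  5 = 2·2 + 1   → row E = row C − 2·row D = (1, 5, −7)   [check: 5·17 − 7·12 = 1]
  2 = 2·1 + 0   → remainder 0, stop. gcd = 1 (last nonzero row E).
The gcd is 1, so 12 is invertible mod 17. The last nonzero row gives 5·17 − 7·12 = 1, so t = −7. So 12^(−1) ≡ −7 ≡ 10 (mod 17). Verify: 12 · 10 = 120 ≡ 1 (mod 17). ✓

Final answer: 12^(−1) ≡ 10 (mod 17)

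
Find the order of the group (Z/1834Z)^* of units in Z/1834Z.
|(Z/1834Z)^*| = 780

(Z/1834Z)^* consists of the classes a with gcd(a, 1834) = 1, so its order is φ(1834). φ is multiplicative, with φ(p^e) = p^e − p^(e−1). Factorise 1834 = 2 · 7 · 131. Then
  φ(1834) = (2 − 1) · (7 − 1) · (131 − 1) = 1 · 6 · 130 = 780.
Thus |(Z/1834Z)^*| = 780.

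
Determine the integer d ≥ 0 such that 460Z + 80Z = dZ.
In the PID Z, (a, b) is generated by gcd(a, b). Compute gcd(460, 80) with the extended Euclidean algorithm, tracking rows (r, s, t) with s·460 + t·80 = r:
  row A: (460, 1, 0)   [1·460 + 0·80 = 460]
  row B: (80, 0, 1)   [0·460 + 1·80 = 80]
  460 = 5·80 + 60   → row C = row A − 5·row B = (60, 1, −5)   [check: 1·460 − 5·80 = 60]
  80 = 1·60 + 20   → row D = row B − 1·row C = (20, −1, 6)   [check: −1·460 + 6·80 = 20]
  60 = 3·20 + 0   → remainder 0, stop. gcd = 20 (last nonzero row D).
So gcd(460, 80) = 20, with Bézout identity −1·460 + 6·80 = 20. Containment (⊇): the Bézout identity exhibits 20 as an element of (460, 80), giving (20) ⊆ (460, 80). Containment (⊆): since 20 | 460 and 20 | 80 (460 = 20·23, 80 = 20·4), every Z-linear combination of 460 and 80 is divisible by 20, so (460, 80) ⊆ (20). Therefore (460, 80) = (20), d = 20.

Final answer: (460, 80) = (20); d = 20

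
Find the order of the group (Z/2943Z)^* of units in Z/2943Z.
|(Z/2943Z)^*| = 1944

(Z/2943Z)^* consists of the classes a with gcd(a, 2943) = 1, so its order is φ(2943). φ is multiplicative, with φ(p^e) = p^e − p^(e−1). Factorise 2943 = 3^3 · 109. Then
  φ(2943) = (3^3 − 3^2) · (109 − 1) = 18 · 108 = 1944.
Thus |(Z/2943Z)^*| = 1944.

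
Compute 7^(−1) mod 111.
Apply the extended Euclidean algorithm to (111, 7), tracking rows (r, s, t) with s·111 + t·7 = r. Each division r_prev = q·r_cur + r_new produces the new row as (previous row) − q·(current row):
  row A: (111, 1, 0)   [1·111 + 0·7 = 111]
  row B: (7, 0, 1)   [0·111 + 1·7 = 7]
  111 = 15·7 + 6   → row C = row A − 15·row B = (6, 1, −15)   [check: 1·111 − 15·7 = 6]
  7 = 1·6 + 1   → row D = row B − 1·row C = (1, −1, 16)   [check: −1·111 + 16·7 = 1]
  6 = 6·1 + 0   → remainder 0, stop. gcd = 1 (last nonzero row D).
The gcd is 1, so 7 is invertible mod 111. The last nonzero row gives −1·111 + 16·7 = 1, so t = 16. So 7^(−1) ≡ 16 (mod 111). Verify: 7 · 16 = 112 ≡ 1 (mod 111). ✓

Final answer: 7^(−1) ≡ 16 (mod 111)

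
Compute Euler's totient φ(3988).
φ is multiplicative, with φ(p^e) = p^e − p^(e−1). Factorise 3988 = 2^2 · 997. Then
  φ(3988) = (2^2 − 2^1) · (997 − 1) = 2 · 996 = 1992.

Final answer: φ(3988) = 1992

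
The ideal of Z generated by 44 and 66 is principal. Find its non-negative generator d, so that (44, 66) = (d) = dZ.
(44, 66) = (22); d = 22

In the PID Z, (a, b) is generated by gcd(a, b). Compute gcd(66, 44) with the extended Euclidean algorithm, tracking rows (r, s, t) with s·66 + t·44 = r:
  row A: (66, 1, 0)   [1·66 + 0·44 = 66]
  row B: (44, 0, 1)   [0·66 + 1·44 = 44]
  66 = 1·44 + 22   → row C = row A − 1·row B = (22, 1, −1)   [check: 1·66 − 1·44 = 22]
  44 = 2·22 + 0   → remainder 0, stop. gcd = 22 (last nonzero row C).
So gcd(44, 66) = 22, with Bézout identity 1·66 − 1·44 = 22. Containment (⊇): the Bézout identity exhibits 22 as an element of (44, 66), giving (22) ⊆ (44, 66). Containment (⊆): since 22 | 44 and 22 | 66 (44 = 22·2, 66 = 22·3), every Z-linear combination of 44 and 66 is divisible by 22, so (44, 66) ⊆ (22). Therefore (44, 66) = (22), d = 22.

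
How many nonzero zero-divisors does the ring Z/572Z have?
Z/572Z has 331 nonzero zero-divisors

In Z/572Z each nonzero element is either a unit (gcd with 572 is 1) or a zero-divisor (gcd > 1). The number of units is φ(572): factorise 572 = 2^2 · 11 · 13, so φ(572) = (2^2 − 2^1) · (11 − 1) · (13 − 1) = 2 · 10 · 12 = 240. The nonzero elements number 572 − 1 = 571. Hence the nonzero zero-divisors number 571 − 240 = 331.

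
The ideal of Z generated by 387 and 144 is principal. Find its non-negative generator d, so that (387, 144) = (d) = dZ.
(387, 144) = (9); d = 9

In the PID Z, (a, b) is generated by gcd(a, b). Compute gcd(387, 144) with the extended Euclidean algorithm, tracking rows (r, s, t) with s·387 + t·144 = r:
  row A: (387, 1, 0)   [1·387 + 0·144 = 387]
  row B: (144, 0, 1)   [0·387 + 1·144 = 144]
  387 = 2·144 + 99   → row C = row A − 2·row B = (99, 1, −2)   [check: 1·387 − 2·144 = 99]
  144 = 1·99 + 45   → row D = row B − 1·row C = (45, −1, 3)   [check: −1·387 + 3·144 = 45]
  99 = 2·45 + 9   → row E = row C − 2·row D = (9, 3, −8)   [check: 3·387 − 8·144 = 9]
  45 = 5·9 + 0   → remainder 0, stop. gcd = 9 (last nonzero row E).
So gcd(387, 144) = 9, with Bézout identity 3·387 − 8·144 = 9. Containment (⊇): the Bézout identity exhibits 9 as an element of (387, 144), giving (9) ⊆ (387, 144). Containment (⊆): since 9 | 387 and 9 | 144 (387 = 9·43, 144 = 9·16), every Z-linear combination of 387 and 144 is divisible by 9, so (387, 144) ⊆ (9). Therefore (387, 144) = (9), d = 9.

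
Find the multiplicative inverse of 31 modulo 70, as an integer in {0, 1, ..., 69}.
31^(−1) ≡ 61 (mod 70)

Apply the extended Euclidean algorithm to (70, 31), tracking rows (r, s, t) with s·70 + t·31 = r. Each division r_prev = q·r_cur + r_new produces the new row as (previous row) − q·(current row):
  row A: (70, 1, 0)   [1·70 + 0·31 = 70]
  row B: (31, 0, 1)   [0·70 + 1·31 = 31]
  70 = 2·31 + 8   → row C = row A − 2·row B = (8, 1, −2)   [check: 1·70 − 2·31 = 8]
  31 = 3·8 + 7   → row D = row B − 3·row C = (7, −3, 7)   [check: −3·70 + 7·31 = 7]
  8 = 1·7 + 1   → row E = row C − 1·row D = (1, 4, −9)   [check: 4·70 − 9·31 = 1]
  7 = 7·1 + 0   → remainder 0, stop. gcd = 1 (last nonzero row E).
The gcd is 1, so 31 is invertible mod 70. The last nonzero row gives 4·70 − 9·31 = 1, so t = −9. So 31^(−1) ≡ −9 ≡ 61 (mod 70). Verify: 31 · 61 = 1891 ≡ 1 (mod 70). ✓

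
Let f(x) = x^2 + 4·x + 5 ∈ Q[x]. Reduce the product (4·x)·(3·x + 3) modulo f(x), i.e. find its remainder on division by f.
a · b ≡ -36·x - 60 (mod f(x))

First multiply in Q[x] without reducing: a · b = 12·x^2 + 12·x. Now divide by f(x) = x^2 + 4·x + 5, eliminating the leading term at each step:
  leading term 12·x^2: subtract (12)·f(x) = 12·x^2 + 48·x + 60, leaving -36·x - 60
The degree is now < 2, so this is the remainder. Hence a · b ≡ -36·x - 60 in Q[x]/(f).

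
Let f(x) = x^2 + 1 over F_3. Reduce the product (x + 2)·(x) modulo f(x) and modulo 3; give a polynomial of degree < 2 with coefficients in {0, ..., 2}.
a · b ≡ 2·x + 2 (mod f(x))

Multiply as integer polynomials: a · b = x^2 + 2·x. Reducing coefficients mod 3: a · b ≡ x^2 + 2·x. Now divide by f(x) = x^2 + 1 in F_3[x], eliminating the leading term at each step:
  leading term x^2: subtract (1)·f(x) = x^2 + 1, leaving 2·x + 2 (coefficients mod 3)
The degree is now < 2, so this is the remainder. Hence a · b ≡ 2·x + 2 in F_3[x]/(f).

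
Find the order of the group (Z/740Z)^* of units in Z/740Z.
(Z/740Z)^* consists of the classes a with gcd(a, 740) = 1, so its order is φ(740). φ is multiplicative, with φ(p^e) = p^e − p^(e−1). Factorise 740 = 2^2 · 5 · 37. Then
  φ(740) = (2^2 − 2^1) · (5 − 1) · (37 − 1) = 2 · 4 · 36 = 288.
Thus |(Z/740Z)^*| = 288.

Final answer: |(Z/740Z)^*| = 288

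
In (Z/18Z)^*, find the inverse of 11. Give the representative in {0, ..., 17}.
11^(−1) ≡ 5 (mod 18)

Apply the extended Euclidean algorithm to (18, 11), tracking rows (r, s, t) with s·18 + t·11 = r. Each division r_prev = q·r_cur + r_new produces the new row as (previous row) − q·(current row):
  row A: (18, 1, 0)   [1·18 + 0·11 = 18]
  row B: (11, 0, 1)   [0·18 + 1·11 = 11]
  18 = 1·11 + 7   → row C = row A − 1·row B = (7, 1, −1)   [check: 1·18 − 1·11 = 7]
  11 = 1·7 + 4   → row D = row B − 1·row C = (4, −1, 2)   [check: −1·18 + 2·11 = 4]
  7 = 1·4 + 3   → row E = row C − 1·row D = (3, 2, −3)   [check: 2·18 − 3·11 = 3]
  4 = 1·3 + 1   → row F = row D − 1·row E = (1, −3, 5)   [check: −3·18 + 5·11 = 1]
  3 = 3·1 + 0   → remainder 0, stop. gcd = 1 (last nonzero row F).
The gcd is 1, so 11 is invertible mod 18. The last nonzero row gives −3·18 + 5·11 = 1, so t = 5. So 11^(−1) ≡ 5 (mod 18). Verify: 11 · 5 = 55 ≡ 1 (mod 18). ✓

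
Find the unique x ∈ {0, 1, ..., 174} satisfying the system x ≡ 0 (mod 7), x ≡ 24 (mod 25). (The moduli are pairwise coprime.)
The moduli 7, 25 are pairwise coprime, so by the CRT there is a unique solution mod 7·25 = 175.
Solve by successive substitution. Start with x ≡ 0 (mod 7).
  Combine with x ≡ 24 (mod 25): write x = 7·t and require 7·t ≡ 24 (mod 25). Since 7^(−1) ≡ 18 (mod 25), t ≡ 18·24 ≡ 7 (mod 25). So x ≡ 7·7 = 49 (mod 175).
Unique solution in [0, 175): x = 49.

Final answer: x ≡ 49 (mod 175); the representative in [0, 175) is 49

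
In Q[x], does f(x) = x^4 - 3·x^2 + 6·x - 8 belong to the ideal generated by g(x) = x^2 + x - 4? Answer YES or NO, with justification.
YES

In Q[x] the ideal (g) consists of all multiples of g, so f ∈ (g) iff g | f, i.e. iff the remainder of f on division by g is 0. Divide f by g (g is monic, so eliminate the leading term of the running remainder at each step):
  leading term x^4: subtract (x^2)·g(x) = x^4 + x^3 - 4·x^2, leaving -x^3 + x^2 + 6·x - 8
  leading term -x^3: subtract (-x)·g(x) = -x^3 - x^2 + 4·x, leaving 2·x^2 + 2·x - 8
  leading term 2·x^2: subtract (2)·g(x) = 2·x^2 + 2·x - 8, leaving 0
The remainder is 0, so f(x) = g(x) · h(x) with h(x) = x^2 - x + 2. Hence g | f, i.e. f ∈ (g).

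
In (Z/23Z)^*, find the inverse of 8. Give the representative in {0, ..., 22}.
Apply the extended Euclidean algorithm to (23, 8), tracking rows (r, s, t) with s·23 + t·8 = r. Each division r_prev = q·r_cur + r_new produces the new row as (previous row) − q·(current row):
  row A: (23, 1, 0)   [1·23 + 0·8 = 23]
  row B: (8, 0, 1)   [0·23 + 1·8 = 8]
  23 = 2·8 + 7   → row C = row A − 2·row B = (7, 1, −2)   [check: 1·23 − 2·8 = 7]
  8 = 1·7 + 1   → row D = row B − 1·row C = (1, −1, 3)   [check: −1·23 + 3·8 = 1]
  7 = 7·1 + 0   → remainder 0, stop. gcd = 1 (last nonzero row D).
The gcd is 1, so 8 is invertible mod 23. The last nonzero row gives −1·23 + 3·8 = 1, so t = 3. So 8^(−1) ≡ 3 (mod 23). Verify: 8 · 3 = 24 ≡ 1 (mod 23). ✓

Final answer: 8^(−1) ≡ 3 (mod 23)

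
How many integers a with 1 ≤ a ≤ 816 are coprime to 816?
The number of a ∈ {1, ..., 816} with gcd(a, 816) = 1 is by definition Euler's totient φ(816). φ is multiplicative, with φ(p^e) = p^e − p^(e−1). Factorise 816 = 2^4 · 3 · 17. Then
  φ(816) = (2^4 − 2^3) · (3 − 1) · (17 − 1) = 8 · 2 · 16 = 256.
So there are 256 such integers.

Final answer: 256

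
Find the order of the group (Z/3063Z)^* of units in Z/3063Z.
(Z/3063Z)^* consists of the classes a with gcd(a, 3063) = 1, so its order is φ(3063). φ is multiplicative, with φ(p^e) = p^e − p^(e−1). Factorise 3063 = 3 · 1021. Then
  φ(3063) = (3 − 1) · (1021 − 1) = 2 · 1020 = 2040.
Thus |(Z/3063Z)^*| = 2040.

Final answer: |(Z/3063Z)^*| = 2040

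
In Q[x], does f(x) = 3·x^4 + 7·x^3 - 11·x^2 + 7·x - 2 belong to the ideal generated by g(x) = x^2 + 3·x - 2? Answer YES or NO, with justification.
YES

In Q[x] the ideal (g) consists of all multiples of g, so f ∈ (g) iff g | f, i.e. iff the remainder of f on division by g is 0. Divide f by g (g is monic, so eliminate the leading term of the running remainder at each step):
  leading term 3·x^4: subtract (3·x^2)·g(x) = 3·x^4 + 9·x^3 - 6·x^2, leaving -2·x^3 - 5·x^2 + 7·x - 2
  leading term -2·x^3: subtract (-2·x)·g(x) = -2·x^3 - 6·x^2 + 4·x, leaving x^2 + 3·x - 2
  leading term x^2: subtract (1)·g(x) = x^2 + 3·x - 2, leaving 0
The remainder is 0, so f(x) = g(x) · h(x) with h(x) = 3·x^2 - 2·x + 1. Hence g | f, i.e. f ∈ (g).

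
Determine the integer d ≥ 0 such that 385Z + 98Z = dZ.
(385, 98) = (7); d = 7

In the PID Z, (a, b) is generated by gcd(a, b). Compute gcd(385, 98) with the extended Euclidean algorithm, tracking rows (r, s, t) with s·385 + t·98 = r:
  row A: (385, 1, 0)   [1·385 + 0·98 = 385]
  row B: (98, 0, 1)   [0·385 + 1·98 = 98]
  385 = 3·98 + 91   → row C = row A − 3·row B = (91, 1, −3)   [check: 1·385 − 3·98 = 91]
  98 = 1·91 + 7   → row D = row B − 1·row C = (7, −1, 4)   [check: −1·385 + 4·98 = 7]
  91 = 13·7 + 0   → remainder 0, stop. gcd = 7 (last nonzero row D).
So gcd(385, 98) = 7, with Bézout identity −1·385 + 4·98 = 7. Containment (⊇): the Bézout identity exhibits 7 as an element of (385, 98), giving (7) ⊆ (385, 98). Containment (⊆): since 7 | 385 and 7 | 98 (385 = 7·55, 98 = 7·14), every Z-linear combination of 385 and 98 is divisible by 7, so (385, 98) ⊆ (7). Therefore (385, 98) = (7), d = 7.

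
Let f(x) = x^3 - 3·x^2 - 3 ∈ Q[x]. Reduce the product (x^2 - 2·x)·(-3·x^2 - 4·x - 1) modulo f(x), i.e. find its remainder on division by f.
a · b ≡ -14·x^2 - 7·x - 21 (mod f(x))

First multiply in Q[x] without reducing: a · b = -3·x^4 + 2·x^3 + 7·x^2 + 2·x. Now divide by f(x) = x^3 - 3·x^2 - 3, eliminating the leading term at each step:
  leading term -3·x^4: subtract (-3·x)·f(x) = -3·x^4 + 9·x^3 + 9·x, leaving -7·x^3 + 7·x^2 - 7·x
  leading term -7·x^3: subtract (-7)·f(x) = -7·x^3 + 21·x^2 + 21, leaving -14·x^2 - 7·x - 21
The degree is now < 3, so this is the remainder. Hence a · b ≡ -14·x^2 - 7·x - 21 in Q[x]/(f).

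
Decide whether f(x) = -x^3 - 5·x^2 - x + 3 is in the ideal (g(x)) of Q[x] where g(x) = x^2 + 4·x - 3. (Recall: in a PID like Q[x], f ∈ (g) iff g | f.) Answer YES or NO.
In Q[x] the ideal (g) consists of all multiples of g, so f ∈ (g) iff g | f, i.e. iff the remainder of f on division by g is 0. Divide f by g (g is monic, so eliminate the leading term of the running remainder at each step):
  leading term -x^3: subtract (-x)·g(x) = -x^3 - 4·x^2 + 3·x, leaving -x^2 - 4·x + 3
  leading term -x^2: subtract (-1)·g(x) = -x^2 - 4·x + 3, leaving 0
The remainder is 0, so f(x) = g(x) · h(x) with h(x) = -x - 1. Hence g | f, i.e. f ∈ (g).

Final answer: YES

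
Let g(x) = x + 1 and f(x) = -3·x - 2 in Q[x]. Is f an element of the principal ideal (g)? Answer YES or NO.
NO

In Q[x] the ideal (g) consists of all multiples of g, so f ∈ (g) iff g | f, i.e. iff the remainder of f on division by g is 0. Divide f by g (g is monic, so eliminate the leading term of the running remainder at each step):
  leading term -3·x: subtract (-3)·g(x) = -3·x - 3, leaving 1
The remainder r(x) = 1 ≠ 0 (and deg r < deg g), so g ∤ f, i.e. f ∉ (g).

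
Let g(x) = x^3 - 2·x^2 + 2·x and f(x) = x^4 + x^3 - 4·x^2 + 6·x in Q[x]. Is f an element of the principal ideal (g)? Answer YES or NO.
YES

In Q[x] the ideal (g) consists of all multiples of g, so f ∈ (g) iff g | f, i.e. iff the remainder of f on division by g is 0. Divide f by g (g is monic, so eliminate the leading term of the running remainder at each step):
  leading term x^4: subtract (x)·g(x) = x^4 - 2·x^3 + 2·x^2, leaving 3·x^3 - 6·x^2 + 6·x
  leading term 3·x^3: subtract (3)·g(x) = 3·x^3 - 6·x^2 + 6·x, leaving 0
The remainder is 0, so f(x) = g(x) · h(x) with h(x) = x + 3. Hence g | f, i.e. f ∈ (g).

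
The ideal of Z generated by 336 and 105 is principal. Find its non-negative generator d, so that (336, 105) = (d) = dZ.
In the PID Z, (a, b) is generated by gcd(a, b). Compute gcd(336, 105) with the extended Euclidean algorithm, tracking rows (r, s, t) with s·336 + t·105 = r:
  row A: (336, 1, 0)   [1·336 + 0·105 = 336]
  row B: (105, 0, 1)   [0·336 + 1·105 = 105]
  336 = 3·105 + 21   → row C = row A − 3·row B = (21, 1, −3)   [check: 1·336 − 3·105 = 21]
  105 = 5·21 + 0   → remainder 0, stop. gcd = 21 (last nonzero row C).
So gcd(336, 105) = 21, with Bézout identity 1·336 − 3·105 = 21. Containment (⊇): the Bézout identity exhibits 21 as an element of (336, 105), giving (21) ⊆ (336, 105). Containment (⊆): since 21 | 336 and 21 | 105 (336 = 21·16, 105 = 21·5), every Z-linear combination of 336 and 105 is divisible by 21, so (336, 105) ⊆ (21). Therefore (336, 105) = (21), d = 21.

Final answer: (336, 105) = (21); d = 21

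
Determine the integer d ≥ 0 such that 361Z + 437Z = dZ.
In the PID Z, (a, b) is generated by gcd(a, b). Compute gcd(437, 361) with the extended Euclidean algorithm, tracking rows (r, s, t) with s·437 + t·361 = r:
  row A: (437, 1, 0)   [1·437 + 0·361 = 437]
  row B: (361, 0, 1)   [0·437 + 1·361 = 361]
  437 = 1·361 + 76   → row C = row A − 1·row B = (76, 1, −1)   [check: 1·437 − 1·361 = 76]
  361 = 4·76 + 57   → row D = row B − 4·row C = (57, −4, 5)   [check: −4·437 + 5·361 = 57]
  76 = 1·57 + 19   → row E = row C − 1·row D = (19, 5, −6)   [check: 5·437 − 6·361 = 19]
  57 = 3·19 + 0   → remainder 0, stop. gcd = 19 (last nonzero row E).
So gcd(361, 437) = 19, with Bézout identity 5·437 − 6·361 = 19. Containment (⊇): the Bézout identity exhibits 19 as an element of (361, 437), giving (19) ⊆ (361, 437). Containment (⊆): since 19 | 361 and 19 | 437 (361 = 19·19, 437 = 19·23), every Z-linear combination of 361 and 437 is divisible by 19, so (361, 437) ⊆ (19). Therefore (361, 437) = (19), d = 19.

Final answer: (361, 437) = (19); d = 19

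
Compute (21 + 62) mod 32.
Reduce the summands first: 62 ≡ 30 (mod 32), so 21 + 62 ≡ 21 + 30 (mod 32). 21 + 30 = 51; 51 = 1·32 + 19, so (21 + 62) mod 32 = 19.

Final answer: 19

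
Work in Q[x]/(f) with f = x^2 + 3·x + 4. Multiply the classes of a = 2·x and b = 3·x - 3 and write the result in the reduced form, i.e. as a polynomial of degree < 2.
First multiply in Q[x] without reducing: a · b = 6·x^2 - 6·x. Now divide by f(x) = x^2 + 3·x + 4, eliminating the leading term at each step:
  leading term 6·x^2: subtract (6)·f(x) = 6·x^2 + 18·x + 24, leaving -24·x - 24
The degree is now < 2, so this is the remainder. Hence a · b ≡ -24·x - 24 in Q[x]/(f).

Final answer: a · b ≡ -24·x - 24 (mod f(x))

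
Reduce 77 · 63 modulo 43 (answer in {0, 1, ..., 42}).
Reduce the factors first: 77 ≡ 34, 63 ≡ 20 (mod 43), so 77 · 63 ≡ 34 · 20 (mod 43). 34 · 20 = 680. Dividing by 43: 680 = 15·43 + 35. So (77 · 63) mod 43 = 35.

Final answer: 35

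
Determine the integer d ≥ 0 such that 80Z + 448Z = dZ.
In the PID Z, (a, b) is generated by gcd(a, b). Compute gcd(448, 80) with the extended Euclidean algorithm, tracking rows (r, s, t) with s·448 + t·80 = r:
  row A: (448, 1, 0)   [1·448 + 0·80 = 448]
  row B: (80, 0, 1)   [0·448 + 1·80 = 80]
  448 = 5·80 + 48   → row C = row A − 5·row B = (48, 1, −5)   [check: 1·448 − 5·80 = 48]
  80 = 1·48 + 32   → row D = row B − 1·row C = (32, −1, 6)   [check: −1·448 + 6·80 = 32]
  48 = 1·32 + 16   → row E = row C − 1·row D = (16, 2, −11)   [check: 2·448 − 11·80 = 16]
  32 = 2·16 + 0   → remainder 0, stop. gcd = 16 (last nonzero row E).
So gcd(80, 448) = 16, with Bézout identity 2·448 − 11·80 = 16. Containment (⊇): the Bézout identity exhibits 16 as an element of (80, 448), giving (16) ⊆ (80, 448). Containment (⊆): since 16 | 80 and 16 | 448 (80 = 16·5, 448 = 16·28), every Z-linear combination of 80 and 448 is divisible by 16, so (80, 448) ⊆ (16). Therefore (80, 448) = (16), d = 16.

Final answer: (80, 448) = (16); d = 16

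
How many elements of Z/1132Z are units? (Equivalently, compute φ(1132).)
An element a ∈ Z/1132Z is a unit iff gcd(a, 1132) = 1, so the number of units is φ(1132). φ is multiplicative, with φ(p^e) = p^e − p^(e−1). Factorise 1132 = 2^2 · 283. Then
  φ(1132) = (2^2 − 2^1) · (283 − 1) = 2 · 282 = 564.

Final answer: Z/1132Z has φ(1132) = 564 units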